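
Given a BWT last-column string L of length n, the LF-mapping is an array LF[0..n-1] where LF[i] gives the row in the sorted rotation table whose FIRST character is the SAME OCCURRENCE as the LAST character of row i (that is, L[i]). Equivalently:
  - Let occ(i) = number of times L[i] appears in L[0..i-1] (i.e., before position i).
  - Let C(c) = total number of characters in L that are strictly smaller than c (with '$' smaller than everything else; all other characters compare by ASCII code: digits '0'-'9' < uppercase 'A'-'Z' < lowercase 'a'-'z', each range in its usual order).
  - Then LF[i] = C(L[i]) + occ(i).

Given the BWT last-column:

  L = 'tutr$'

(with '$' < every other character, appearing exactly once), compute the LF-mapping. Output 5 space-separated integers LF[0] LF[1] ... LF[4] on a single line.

Answer: 2 4 3 1 0

Derivation:
Char counts: '$':1, 'r':1, 't':2, 'u':1
C (first-col start): C('$')=0, C('r')=1, C('t')=2, C('u')=4
L[0]='t': occ=0, LF[0]=C('t')+0=2+0=2
L[1]='u': occ=0, LF[1]=C('u')+0=4+0=4
L[2]='t': occ=1, LF[2]=C('t')+1=2+1=3
L[3]='r': occ=0, LF[3]=C('r')+0=1+0=1
L[4]='$': occ=0, LF[4]=C('$')+0=0+0=0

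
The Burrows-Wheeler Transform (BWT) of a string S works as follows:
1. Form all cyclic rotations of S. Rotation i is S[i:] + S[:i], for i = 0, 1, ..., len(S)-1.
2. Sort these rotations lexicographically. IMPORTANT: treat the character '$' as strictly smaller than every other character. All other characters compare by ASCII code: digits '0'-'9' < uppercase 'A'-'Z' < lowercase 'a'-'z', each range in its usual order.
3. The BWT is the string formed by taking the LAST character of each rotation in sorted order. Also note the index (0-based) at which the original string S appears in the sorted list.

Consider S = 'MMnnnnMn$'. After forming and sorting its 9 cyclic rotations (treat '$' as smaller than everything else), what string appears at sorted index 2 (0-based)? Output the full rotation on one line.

Answer: Mn$MMnnnn

Derivation:
All 9 rotations (rotation i = S[i:]+S[:i]):
  rot[0] = MMnnnnMn$
  rot[1] = MnnnnMn$M
  rot[2] = nnnnMn$MM
  rot[3] = nnnMn$MMn
  rot[4] = nnMn$MMnn
  rot[5] = nMn$MMnnn
  rot[6] = Mn$MMnnnn
  rot[7] = n$MMnnnnM
  rot[8] = $MMnnnnMn
Sorted (with $ < everything):
  sorted[0] = $MMnnnnMn
  sorted[1] = MMnnnnMn$
  sorted[2] = Mn$MMnnnn
  sorted[3] = MnnnnMn$M
  sorted[4] = n$MMnnnnM
  sorted[5] = nMn$MMnnn
  sorted[6] = nnMn$MMnn
  sorted[7] = nnnMn$MMn
  sorted[8] = nnnnMn$MM
sorted[2] = Mn$MMnnnn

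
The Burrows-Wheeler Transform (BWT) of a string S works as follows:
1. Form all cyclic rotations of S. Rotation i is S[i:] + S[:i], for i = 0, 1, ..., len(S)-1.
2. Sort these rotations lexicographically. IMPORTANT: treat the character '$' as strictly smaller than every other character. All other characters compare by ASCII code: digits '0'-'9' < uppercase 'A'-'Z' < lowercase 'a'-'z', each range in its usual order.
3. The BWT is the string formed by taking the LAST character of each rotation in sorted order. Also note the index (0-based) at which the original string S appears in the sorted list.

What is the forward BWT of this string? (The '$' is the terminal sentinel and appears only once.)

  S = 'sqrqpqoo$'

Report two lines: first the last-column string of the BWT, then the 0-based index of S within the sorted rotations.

Answer: ooqqprsq$
8

Derivation:
All 9 rotations (rotation i = S[i:]+S[:i]):
  rot[0] = sqrqpqoo$
  rot[1] = qrqpqoo$s
  rot[2] = rqpqoo$sq
  rot[3] = qpqoo$sqr
  rot[4] = pqoo$sqrq
  rot[5] = qoo$sqrqp
  rot[6] = oo$sqrqpq
  rot[7] = o$sqrqpqo
  rot[8] = $sqrqpqoo
Sorted (with $ < everything):
  sorted[0] = $sqrqpqoo  (last char: 'o')
  sorted[1] = o$sqrqpqo  (last char: 'o')
  sorted[2] = oo$sqrqpq  (last char: 'q')
  sorted[3] = pqoo$sqrq  (last char: 'q')
  sorted[4] = qoo$sqrqp  (last char: 'p')
  sorted[5] = qpqoo$sqr  (last char: 'r')
  sorted[6] = qrqpqoo$s  (last char: 's')
  sorted[7] = rqpqoo$sq  (last char: 'q')
  sorted[8] = sqrqpqoo$  (last char: '$')
Last column: ooqqprsq$
Original string S is at sorted index 8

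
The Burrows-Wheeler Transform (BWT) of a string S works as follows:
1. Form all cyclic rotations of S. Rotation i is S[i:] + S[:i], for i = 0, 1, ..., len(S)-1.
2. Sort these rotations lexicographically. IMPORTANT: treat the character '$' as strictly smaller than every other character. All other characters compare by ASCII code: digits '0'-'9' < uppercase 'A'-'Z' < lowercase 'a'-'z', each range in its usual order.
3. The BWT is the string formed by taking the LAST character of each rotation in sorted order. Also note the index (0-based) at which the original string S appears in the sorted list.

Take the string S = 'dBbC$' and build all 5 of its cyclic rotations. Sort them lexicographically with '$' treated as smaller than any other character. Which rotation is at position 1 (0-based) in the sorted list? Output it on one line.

All 5 rotations (rotation i = S[i:]+S[:i]):
  rot[0] = dBbC$
  rot[1] = BbC$d
  rot[2] = bC$dB
  rot[3] = C$dBb
  rot[4] = $dBbC
Sorted (with $ < everything):
  sorted[0] = $dBbC
  sorted[1] = BbC$d
  sorted[2] = C$dBb
  sorted[3] = bC$dB
  sorted[4] = dBbC$
sorted[1] = BbC$d

Answer: BbC$d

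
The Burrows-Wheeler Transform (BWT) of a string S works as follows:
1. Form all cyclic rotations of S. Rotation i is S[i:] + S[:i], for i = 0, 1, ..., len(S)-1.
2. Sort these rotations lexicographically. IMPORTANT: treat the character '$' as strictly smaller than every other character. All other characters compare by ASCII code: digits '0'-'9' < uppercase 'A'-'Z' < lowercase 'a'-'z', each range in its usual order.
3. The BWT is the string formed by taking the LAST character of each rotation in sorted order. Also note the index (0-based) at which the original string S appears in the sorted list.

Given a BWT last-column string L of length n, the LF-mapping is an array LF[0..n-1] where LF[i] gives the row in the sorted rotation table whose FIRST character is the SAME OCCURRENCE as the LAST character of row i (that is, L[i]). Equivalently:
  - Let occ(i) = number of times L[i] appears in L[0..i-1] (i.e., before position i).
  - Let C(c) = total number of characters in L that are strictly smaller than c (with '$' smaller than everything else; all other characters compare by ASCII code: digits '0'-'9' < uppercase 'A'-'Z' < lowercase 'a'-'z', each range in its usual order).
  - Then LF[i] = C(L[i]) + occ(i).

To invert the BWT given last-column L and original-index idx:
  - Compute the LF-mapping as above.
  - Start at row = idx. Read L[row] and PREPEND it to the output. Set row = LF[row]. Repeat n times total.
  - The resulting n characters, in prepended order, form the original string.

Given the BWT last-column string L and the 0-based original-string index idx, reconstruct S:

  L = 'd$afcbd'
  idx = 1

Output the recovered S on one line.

LF mapping: 4 0 1 6 3 2 5
Walk LF starting at row 1, prepending L[row]:
  step 1: row=1, L[1]='$', prepend. Next row=LF[1]=0
  step 2: row=0, L[0]='d', prepend. Next row=LF[0]=4
  step 3: row=4, L[4]='c', prepend. Next row=LF[4]=3
  step 4: row=3, L[3]='f', prepend. Next row=LF[3]=6
  step 5: row=6, L[6]='d', prepend. Next row=LF[6]=5
  step 6: row=5, L[5]='b', prepend. Next row=LF[5]=2
  step 7: row=2, L[2]='a', prepend. Next row=LF[2]=1
Reversed output: abdfcd$

Answer: abdfcd$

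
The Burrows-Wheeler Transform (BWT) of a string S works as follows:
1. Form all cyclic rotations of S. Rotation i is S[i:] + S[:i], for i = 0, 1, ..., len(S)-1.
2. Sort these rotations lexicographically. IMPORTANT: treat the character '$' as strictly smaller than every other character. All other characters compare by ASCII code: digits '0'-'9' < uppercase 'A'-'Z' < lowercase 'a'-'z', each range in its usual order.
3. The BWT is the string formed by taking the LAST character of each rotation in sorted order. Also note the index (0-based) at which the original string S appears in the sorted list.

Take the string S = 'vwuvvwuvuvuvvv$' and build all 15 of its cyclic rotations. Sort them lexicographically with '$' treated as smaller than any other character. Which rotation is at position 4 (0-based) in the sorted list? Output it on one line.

All 15 rotations (rotation i = S[i:]+S[:i]):
  rot[0] = vwuvvwuvuvuvvv$
  rot[1] = wuvvwuvuvuvvv$v
  rot[2] = uvvwuvuvuvvv$vw
  rot[3] = vvwuvuvuvvv$vwu
  rot[4] = vwuvuvuvvv$vwuv
  rot[5] = wuvuvuvvv$vwuvv
  rot[6] = uvuvuvvv$vwuvvw
  rot[7] = vuvuvvv$vwuvvwu
  rot[8] = uvuvvv$vwuvvwuv
  rot[9] = vuvvv$vwuvvwuvu
  rot[10] = uvvv$vwuvvwuvuv
  rot[11] = vvv$vwuvvwuvuvu
  rot[12] = vv$vwuvvwuvuvuv
  rot[13] = v$vwuvvwuvuvuvv
  rot[14] = $vwuvvwuvuvuvvv
Sorted (with $ < everything):
  sorted[0] = $vwuvvwuvuvuvvv
  sorted[1] = uvuvuvvv$vwuvvw
  sorted[2] = uvuvvv$vwuvvwuv
  sorted[3] = uvvv$vwuvvwuvuv
  sorted[4] = uvvwuvuvuvvv$vw
  sorted[5] = v$vwuvvwuvuvuvv
  sorted[6] = vuvuvvv$vwuvvwu
  sorted[7] = vuvvv$vwuvvwuvu
  sorted[8] = vv$vwuvvwuvuvuv
  sorted[9] = vvv$vwuvvwuvuvu
  sorted[10] = vvwuvuvuvvv$vwu
  sorted[11] = vwuvuvuvvv$vwuv
  sorted[12] = vwuvvwuvuvuvvv$
  sorted[13] = wuvuvuvvv$vwuvv
  sorted[14] = wuvvwuvuvuvvv$v
sorted[4] = uvvwuvuvuvvv$vw

Answer: uvvwuvuvuvvv$vw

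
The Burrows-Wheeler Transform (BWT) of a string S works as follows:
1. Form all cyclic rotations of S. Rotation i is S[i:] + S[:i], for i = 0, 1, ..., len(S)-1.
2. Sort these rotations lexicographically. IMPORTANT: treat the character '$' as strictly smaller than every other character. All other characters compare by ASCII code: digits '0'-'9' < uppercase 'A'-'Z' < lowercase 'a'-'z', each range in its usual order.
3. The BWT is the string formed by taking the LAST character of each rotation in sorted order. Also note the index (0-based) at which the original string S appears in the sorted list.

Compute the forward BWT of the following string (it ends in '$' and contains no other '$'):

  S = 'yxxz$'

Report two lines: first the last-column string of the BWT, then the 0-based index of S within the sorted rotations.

Answer: zyx$x
3

Derivation:
All 5 rotations (rotation i = S[i:]+S[:i]):
  rot[0] = yxxz$
  rot[1] = xxz$y
  rot[2] = xz$yx
  rot[3] = z$yxx
  rot[4] = $yxxz
Sorted (with $ < everything):
  sorted[0] = $yxxz  (last char: 'z')
  sorted[1] = xxz$y  (last char: 'y')
  sorted[2] = xz$yx  (last char: 'x')
  sorted[3] = yxxz$  (last char: '$')
  sorted[4] = z$yxx  (last char: 'x')
Last column: zyx$x
Original string S is at sorted index 3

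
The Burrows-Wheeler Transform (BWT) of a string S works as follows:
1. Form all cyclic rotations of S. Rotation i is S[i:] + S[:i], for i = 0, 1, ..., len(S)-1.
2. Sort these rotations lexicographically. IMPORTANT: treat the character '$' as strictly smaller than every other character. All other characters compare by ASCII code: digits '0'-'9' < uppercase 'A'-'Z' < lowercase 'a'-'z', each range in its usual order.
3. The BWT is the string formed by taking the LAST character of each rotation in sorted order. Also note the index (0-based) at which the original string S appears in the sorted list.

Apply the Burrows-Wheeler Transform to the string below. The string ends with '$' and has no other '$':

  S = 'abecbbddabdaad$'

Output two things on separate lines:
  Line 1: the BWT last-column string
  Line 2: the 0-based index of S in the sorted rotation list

Answer: ddd$acabaeabdbb
3

Derivation:
All 15 rotations (rotation i = S[i:]+S[:i]):
  rot[0] = abecbbddabdaad$
  rot[1] = becbbddabdaad$a
  rot[2] = ecbbddabdaad$ab
  rot[3] = cbbddabdaad$abe
  rot[4] = bbddabdaad$abec
  rot[5] = bddabdaad$abecb
  rot[6] = ddabdaad$abecbb
  rot[7] = dabdaad$abecbbd
  rot[8] = abdaad$abecbbdd
  rot[9] = bdaad$abecbbdda
  rot[10] = daad$abecbbddab
  rot[11] = aad$abecbbddabd
  rot[12] = ad$abecbbddabda
  rot[13] = d$abecbbddabdaa
  rot[14] = $abecbbddabdaad
Sorted (with $ < everything):
  sorted[0] = $abecbbddabdaad  (last char: 'd')
  sorted[1] = aad$abecbbddabd  (last char: 'd')
  sorted[2] = abdaad$abecbbdd  (last char: 'd')
  sorted[3] = abecbbddabdaad$  (last char: '$')
  sorted[4] = ad$abecbbddabda  (last char: 'a')
  sorted[5] = bbddabdaad$abec  (last char: 'c')
  sorted[6] = bdaad$abecbbdda  (last char: 'a')
  sorted[7] = bddabdaad$abecb  (last char: 'b')
  sorted[8] = becbbddabdaad$a  (last char: 'a')
  sorted[9] = cbbddabdaad$abe  (last char: 'e')
  sorted[10] = d$abecbbddabdaa  (last char: 'a')
  sorted[11] = daad$abecbbddab  (last char: 'b')
  sorted[12] = dabdaad$abecbbd  (last char: 'd')
  sorted[13] = ddabdaad$abecbb  (last char: 'b')
  sorted[14] = ecbbddabdaad$ab  (last char: 'b')
Last column: ddd$acabaeabdbb
Original string S is at sorted index 3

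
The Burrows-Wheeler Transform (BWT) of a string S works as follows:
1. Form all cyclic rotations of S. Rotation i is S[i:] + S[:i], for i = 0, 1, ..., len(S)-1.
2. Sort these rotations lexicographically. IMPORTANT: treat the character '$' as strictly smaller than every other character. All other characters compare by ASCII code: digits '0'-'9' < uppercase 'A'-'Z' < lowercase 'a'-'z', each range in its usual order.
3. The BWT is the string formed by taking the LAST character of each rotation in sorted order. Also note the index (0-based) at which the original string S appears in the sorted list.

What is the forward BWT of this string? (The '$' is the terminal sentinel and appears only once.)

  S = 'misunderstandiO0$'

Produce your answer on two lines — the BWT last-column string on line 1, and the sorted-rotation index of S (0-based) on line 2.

All 17 rotations (rotation i = S[i:]+S[:i]):
  rot[0] = misunderstandiO0$
  rot[1] = isunderstandiO0$m
  rot[2] = sunderstandiO0$mi
  rot[3] = understandiO0$mis
  rot[4] = nderstandiO0$misu
  rot[5] = derstandiO0$misun
  rot[6] = erstandiO0$misund
  rot[7] = rstandiO0$misunde
  rot[8] = standiO0$misunder
  rot[9] = tandiO0$misunders
  rot[10] = andiO0$misunderst
  rot[11] = ndiO0$misundersta
  rot[12] = diO0$misunderstan
  rot[13] = iO0$misunderstand
  rot[14] = O0$misunderstandi
  rot[15] = 0$misunderstandiO
  rot[16] = $misunderstandiO0
Sorted (with $ < everything):
  sorted[0] = $misunderstandiO0  (last char: '0')
  sorted[1] = 0$misunderstandiO  (last char: 'O')
  sorted[2] = O0$misunderstandi  (last char: 'i')
  sorted[3] = andiO0$misunderst  (last char: 't')
  sorted[4] = derstandiO0$misun  (last char: 'n')
  sorted[5] = diO0$misunderstan  (last char: 'n')
  sorted[6] = erstandiO0$misund  (last char: 'd')
  sorted[7] = iO0$misunderstand  (last char: 'd')
  sorted[8] = isunderstandiO0$m  (last char: 'm')
  sorted[9] = misunderstandiO0$  (last char: '$')
  sorted[10] = nderstandiO0$misu  (last char: 'u')
  sorted[11] = ndiO0$misundersta  (last char: 'a')
  sorted[12] = rstandiO0$misunde  (last char: 'e')
  sorted[13] = standiO0$misunder  (last char: 'r')
  sorted[14] = sunderstandiO0$mi  (last char: 'i')
  sorted[15] = tandiO0$misunders  (last char: 's')
  sorted[16] = understandiO0$mis  (last char: 's')
Last column: 0Oitnnddm$uaeriss
Original string S is at sorted index 9

Answer: 0Oitnnddm$uaeriss
9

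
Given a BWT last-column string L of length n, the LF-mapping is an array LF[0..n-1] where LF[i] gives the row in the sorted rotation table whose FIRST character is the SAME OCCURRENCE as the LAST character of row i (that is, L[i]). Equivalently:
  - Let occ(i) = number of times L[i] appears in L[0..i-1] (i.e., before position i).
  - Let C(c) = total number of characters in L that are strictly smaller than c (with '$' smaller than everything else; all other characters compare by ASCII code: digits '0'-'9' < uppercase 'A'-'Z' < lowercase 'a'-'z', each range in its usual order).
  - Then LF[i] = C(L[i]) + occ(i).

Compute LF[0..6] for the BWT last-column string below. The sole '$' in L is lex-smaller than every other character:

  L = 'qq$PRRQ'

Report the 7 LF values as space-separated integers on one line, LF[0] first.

Answer: 5 6 0 1 3 4 2

Derivation:
Char counts: '$':1, 'P':1, 'Q':1, 'R':2, 'q':2
C (first-col start): C('$')=0, C('P')=1, C('Q')=2, C('R')=3, C('q')=5
L[0]='q': occ=0, LF[0]=C('q')+0=5+0=5
L[1]='q': occ=1, LF[1]=C('q')+1=5+1=6
L[2]='$': occ=0, LF[2]=C('$')+0=0+0=0
L[3]='P': occ=0, LF[3]=C('P')+0=1+0=1
L[4]='R': occ=0, LF[4]=C('R')+0=3+0=3
L[5]='R': occ=1, LF[5]=C('R')+1=3+1=4
L[6]='Q': occ=0, LF[6]=C('Q')+0=2+0=2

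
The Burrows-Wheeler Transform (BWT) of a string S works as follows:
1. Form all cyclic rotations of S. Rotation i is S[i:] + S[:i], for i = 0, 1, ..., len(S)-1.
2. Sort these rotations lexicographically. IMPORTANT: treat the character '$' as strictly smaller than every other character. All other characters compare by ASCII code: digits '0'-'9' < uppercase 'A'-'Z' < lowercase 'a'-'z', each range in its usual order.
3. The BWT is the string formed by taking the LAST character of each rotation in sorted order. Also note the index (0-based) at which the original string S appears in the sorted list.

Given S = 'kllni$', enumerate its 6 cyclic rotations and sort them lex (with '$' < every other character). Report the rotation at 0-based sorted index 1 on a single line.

All 6 rotations (rotation i = S[i:]+S[:i]):
  rot[0] = kllni$
  rot[1] = llni$k
  rot[2] = lni$kl
  rot[3] = ni$kll
  rot[4] = i$klln
  rot[5] = $kllni
Sorted (with $ < everything):
  sorted[0] = $kllni
  sorted[1] = i$klln
  sorted[2] = kllni$
  sorted[3] = llni$k
  sorted[4] = lni$kl
  sorted[5] = ni$kll
sorted[1] = i$klln

Answer: i$klln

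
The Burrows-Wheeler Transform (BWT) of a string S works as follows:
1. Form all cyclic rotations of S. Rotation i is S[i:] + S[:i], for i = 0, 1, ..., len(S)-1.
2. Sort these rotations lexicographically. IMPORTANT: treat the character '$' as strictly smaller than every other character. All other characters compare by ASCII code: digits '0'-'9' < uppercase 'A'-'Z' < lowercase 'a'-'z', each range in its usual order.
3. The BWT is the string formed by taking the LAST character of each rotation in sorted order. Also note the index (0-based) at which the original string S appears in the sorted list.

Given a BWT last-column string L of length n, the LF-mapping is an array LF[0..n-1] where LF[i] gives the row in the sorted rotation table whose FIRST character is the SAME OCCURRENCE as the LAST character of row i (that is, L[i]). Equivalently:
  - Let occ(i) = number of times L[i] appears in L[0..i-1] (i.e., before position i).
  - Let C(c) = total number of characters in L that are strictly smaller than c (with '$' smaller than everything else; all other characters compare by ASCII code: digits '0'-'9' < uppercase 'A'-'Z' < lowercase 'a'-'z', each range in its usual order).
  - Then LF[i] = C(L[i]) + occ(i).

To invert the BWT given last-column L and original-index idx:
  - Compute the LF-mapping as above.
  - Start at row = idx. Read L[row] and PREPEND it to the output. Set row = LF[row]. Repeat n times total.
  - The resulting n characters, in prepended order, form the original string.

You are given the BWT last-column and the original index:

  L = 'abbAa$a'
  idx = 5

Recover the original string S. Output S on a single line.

LF mapping: 2 5 6 1 3 0 4
Walk LF starting at row 5, prepending L[row]:
  step 1: row=5, L[5]='$', prepend. Next row=LF[5]=0
  step 2: row=0, L[0]='a', prepend. Next row=LF[0]=2
  step 3: row=2, L[2]='b', prepend. Next row=LF[2]=6
  step 4: row=6, L[6]='a', prepend. Next row=LF[6]=4
  step 5: row=4, L[4]='a', prepend. Next row=LF[4]=3
  step 6: row=3, L[3]='A', prepend. Next row=LF[3]=1
  step 7: row=1, L[1]='b', prepend. Next row=LF[1]=5
Reversed output: bAaaba$

Answer: bAaaba$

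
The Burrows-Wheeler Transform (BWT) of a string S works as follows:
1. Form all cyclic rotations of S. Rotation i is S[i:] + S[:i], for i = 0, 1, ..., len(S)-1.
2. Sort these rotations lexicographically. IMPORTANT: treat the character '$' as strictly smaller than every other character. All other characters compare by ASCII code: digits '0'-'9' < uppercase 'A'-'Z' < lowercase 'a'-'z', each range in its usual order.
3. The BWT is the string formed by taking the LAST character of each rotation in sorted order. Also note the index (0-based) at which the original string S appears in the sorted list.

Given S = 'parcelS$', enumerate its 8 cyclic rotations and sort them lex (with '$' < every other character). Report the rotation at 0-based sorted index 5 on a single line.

All 8 rotations (rotation i = S[i:]+S[:i]):
  rot[0] = parcelS$
  rot[1] = arcelS$p
  rot[2] = rcelS$pa
  rot[3] = celS$par
  rot[4] = elS$parc
  rot[5] = lS$parce
  rot[6] = S$parcel
  rot[7] = $parcelS
Sorted (with $ < everything):
  sorted[0] = $parcelS
  sorted[1] = S$parcel
  sorted[2] = arcelS$p
  sorted[3] = celS$par
  sorted[4] = elS$parc
  sorted[5] = lS$parce
  sorted[6] = parcelS$
  sorted[7] = rcelS$pa
sorted[5] = lS$parce

Answer: lS$parce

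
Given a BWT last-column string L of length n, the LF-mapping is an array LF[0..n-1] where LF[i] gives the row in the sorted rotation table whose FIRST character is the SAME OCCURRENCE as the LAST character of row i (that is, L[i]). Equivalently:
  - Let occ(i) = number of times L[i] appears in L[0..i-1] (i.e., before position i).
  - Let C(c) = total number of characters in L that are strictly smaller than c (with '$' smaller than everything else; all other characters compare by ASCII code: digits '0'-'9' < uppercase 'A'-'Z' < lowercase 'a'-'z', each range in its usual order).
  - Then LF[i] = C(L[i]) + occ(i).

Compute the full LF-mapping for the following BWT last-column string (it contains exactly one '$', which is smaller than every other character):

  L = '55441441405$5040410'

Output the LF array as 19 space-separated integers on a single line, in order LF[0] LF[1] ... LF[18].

Answer: 15 16 8 9 5 10 11 6 12 1 17 0 18 2 13 3 14 7 4

Derivation:
Char counts: '$':1, '0':4, '1':3, '4':7, '5':4
C (first-col start): C('$')=0, C('0')=1, C('1')=5, C('4')=8, C('5')=15
L[0]='5': occ=0, LF[0]=C('5')+0=15+0=15
L[1]='5': occ=1, LF[1]=C('5')+1=15+1=16
L[2]='4': occ=0, LF[2]=C('4')+0=8+0=8
L[3]='4': occ=1, LF[3]=C('4')+1=8+1=9
L[4]='1': occ=0, LF[4]=C('1')+0=5+0=5
L[5]='4': occ=2, LF[5]=C('4')+2=8+2=10
L[6]='4': occ=3, LF[6]=C('4')+3=8+3=11
L[7]='1': occ=1, LF[7]=C('1')+1=5+1=6
L[8]='4': occ=4, LF[8]=C('4')+4=8+4=12
L[9]='0': occ=0, LF[9]=C('0')+0=1+0=1
L[10]='5': occ=2, LF[10]=C('5')+2=15+2=17
L[11]='$': occ=0, LF[11]=C('$')+0=0+0=0
L[12]='5': occ=3, LF[12]=C('5')+3=15+3=18
L[13]='0': occ=1, LF[13]=C('0')+1=1+1=2
L[14]='4': occ=5, LF[14]=C('4')+5=8+5=13
L[15]='0': occ=2, LF[15]=C('0')+2=1+2=3
L[16]='4': occ=6, LF[16]=C('4')+6=8+6=14
L[17]='1': occ=2, LF[17]=C('1')+2=5+2=7
L[18]='0': occ=3, LF[18]=C('0')+3=1+3=4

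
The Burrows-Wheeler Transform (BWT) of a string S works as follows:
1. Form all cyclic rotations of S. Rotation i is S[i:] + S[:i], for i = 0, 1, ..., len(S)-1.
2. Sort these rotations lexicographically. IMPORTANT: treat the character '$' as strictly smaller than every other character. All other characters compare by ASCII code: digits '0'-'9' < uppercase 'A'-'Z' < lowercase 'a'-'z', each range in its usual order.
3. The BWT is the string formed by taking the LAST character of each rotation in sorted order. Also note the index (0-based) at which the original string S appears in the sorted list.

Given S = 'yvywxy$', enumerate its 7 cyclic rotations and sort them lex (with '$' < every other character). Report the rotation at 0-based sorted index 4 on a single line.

All 7 rotations (rotation i = S[i:]+S[:i]):
  rot[0] = yvywxy$
  rot[1] = vywxy$y
  rot[2] = ywxy$yv
  rot[3] = wxy$yvy
  rot[4] = xy$yvyw
  rot[5] = y$yvywx
  rot[6] = $yvywxy
Sorted (with $ < everything):
  sorted[0] = $yvywxy
  sorted[1] = vywxy$y
  sorted[2] = wxy$yvy
  sorted[3] = xy$yvyw
  sorted[4] = y$yvywx
  sorted[5] = yvywxy$
  sorted[6] = ywxy$yv
sorted[4] = y$yvywx

Answer: y$yvywx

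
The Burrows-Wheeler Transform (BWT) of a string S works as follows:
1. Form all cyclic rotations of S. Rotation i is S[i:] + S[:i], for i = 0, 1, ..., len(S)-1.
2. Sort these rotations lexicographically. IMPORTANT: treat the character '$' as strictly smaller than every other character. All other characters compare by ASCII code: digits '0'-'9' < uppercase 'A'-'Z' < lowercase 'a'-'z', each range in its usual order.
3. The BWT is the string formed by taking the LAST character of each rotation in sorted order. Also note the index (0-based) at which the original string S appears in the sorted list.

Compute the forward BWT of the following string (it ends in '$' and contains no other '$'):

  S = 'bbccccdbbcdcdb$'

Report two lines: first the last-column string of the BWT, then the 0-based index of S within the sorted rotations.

All 15 rotations (rotation i = S[i:]+S[:i]):
  rot[0] = bbccccdbbcdcdb$
  rot[1] = bccccdbbcdcdb$b
  rot[2] = ccccdbbcdcdb$bb
  rot[3] = cccdbbcdcdb$bbc
  rot[4] = ccdbbcdcdb$bbcc
  rot[5] = cdbbcdcdb$bbccc
  rot[6] = dbbcdcdb$bbcccc
  rot[7] = bbcdcdb$bbccccd
  rot[8] = bcdcdb$bbccccdb
  rot[9] = cdcdb$bbccccdbb
  rot[10] = dcdb$bbccccdbbc
  rot[11] = cdb$bbccccdbbcd
  rot[12] = db$bbccccdbbcdc
  rot[13] = b$bbccccdbbcdcd
  rot[14] = $bbccccdbbcdcdb
Sorted (with $ < everything):
  sorted[0] = $bbccccdbbcdcdb  (last char: 'b')
  sorted[1] = b$bbccccdbbcdcd  (last char: 'd')
  sorted[2] = bbccccdbbcdcdb$  (last char: '$')
  sorted[3] = bbcdcdb$bbccccd  (last char: 'd')
  sorted[4] = bccccdbbcdcdb$b  (last char: 'b')
  sorted[5] = bcdcdb$bbccccdb  (last char: 'b')
  sorted[6] = ccccdbbcdcdb$bb  (last char: 'b')
  sorted[7] = cccdbbcdcdb$bbc  (last char: 'c')
  sorted[8] = ccdbbcdcdb$bbcc  (last char: 'c')
  sorted[9] = cdb$bbccccdbbcd  (last char: 'd')
  sorted[10] = cdbbcdcdb$bbccc  (last char: 'c')
  sorted[11] = cdcdb$bbccccdbb  (last char: 'b')
  sorted[12] = db$bbccccdbbcdc  (last char: 'c')
  sorted[13] = dbbcdcdb$bbcccc  (last char: 'c')
  sorted[14] = dcdb$bbccccdbbc  (last char: 'c')
Last column: bd$dbbbccdcbccc
Original string S is at sorted index 2

Answer: bd$dbbbccdcbccc
2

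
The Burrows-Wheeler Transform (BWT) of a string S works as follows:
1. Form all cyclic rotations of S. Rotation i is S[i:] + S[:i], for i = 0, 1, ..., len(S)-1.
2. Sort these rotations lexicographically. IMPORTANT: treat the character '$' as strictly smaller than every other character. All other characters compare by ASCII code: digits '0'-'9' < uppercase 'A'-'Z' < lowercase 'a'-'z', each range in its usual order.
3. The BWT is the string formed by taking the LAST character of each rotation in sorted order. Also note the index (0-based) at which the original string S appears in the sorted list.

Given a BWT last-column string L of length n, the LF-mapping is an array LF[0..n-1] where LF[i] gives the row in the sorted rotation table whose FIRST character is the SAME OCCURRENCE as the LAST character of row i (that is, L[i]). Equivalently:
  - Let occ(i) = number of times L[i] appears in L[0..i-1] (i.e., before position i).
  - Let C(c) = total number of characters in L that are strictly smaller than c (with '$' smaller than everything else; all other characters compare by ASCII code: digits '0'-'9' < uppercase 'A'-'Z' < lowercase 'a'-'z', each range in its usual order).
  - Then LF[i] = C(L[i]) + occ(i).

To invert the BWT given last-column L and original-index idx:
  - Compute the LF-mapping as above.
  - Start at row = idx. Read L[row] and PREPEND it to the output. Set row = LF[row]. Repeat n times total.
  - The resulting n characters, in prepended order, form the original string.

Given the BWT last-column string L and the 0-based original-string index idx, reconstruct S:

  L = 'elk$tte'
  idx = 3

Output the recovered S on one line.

LF mapping: 1 4 3 0 5 6 2
Walk LF starting at row 3, prepending L[row]:
  step 1: row=3, L[3]='$', prepend. Next row=LF[3]=0
  step 2: row=0, L[0]='e', prepend. Next row=LF[0]=1
  step 3: row=1, L[1]='l', prepend. Next row=LF[1]=4
  step 4: row=4, L[4]='t', prepend. Next row=LF[4]=5
  step 5: row=5, L[5]='t', prepend. Next row=LF[5]=6
  step 6: row=6, L[6]='e', prepend. Next row=LF[6]=2
  step 7: row=2, L[2]='k', prepend. Next row=LF[2]=3
Reversed output: kettle$

Answer: kettle$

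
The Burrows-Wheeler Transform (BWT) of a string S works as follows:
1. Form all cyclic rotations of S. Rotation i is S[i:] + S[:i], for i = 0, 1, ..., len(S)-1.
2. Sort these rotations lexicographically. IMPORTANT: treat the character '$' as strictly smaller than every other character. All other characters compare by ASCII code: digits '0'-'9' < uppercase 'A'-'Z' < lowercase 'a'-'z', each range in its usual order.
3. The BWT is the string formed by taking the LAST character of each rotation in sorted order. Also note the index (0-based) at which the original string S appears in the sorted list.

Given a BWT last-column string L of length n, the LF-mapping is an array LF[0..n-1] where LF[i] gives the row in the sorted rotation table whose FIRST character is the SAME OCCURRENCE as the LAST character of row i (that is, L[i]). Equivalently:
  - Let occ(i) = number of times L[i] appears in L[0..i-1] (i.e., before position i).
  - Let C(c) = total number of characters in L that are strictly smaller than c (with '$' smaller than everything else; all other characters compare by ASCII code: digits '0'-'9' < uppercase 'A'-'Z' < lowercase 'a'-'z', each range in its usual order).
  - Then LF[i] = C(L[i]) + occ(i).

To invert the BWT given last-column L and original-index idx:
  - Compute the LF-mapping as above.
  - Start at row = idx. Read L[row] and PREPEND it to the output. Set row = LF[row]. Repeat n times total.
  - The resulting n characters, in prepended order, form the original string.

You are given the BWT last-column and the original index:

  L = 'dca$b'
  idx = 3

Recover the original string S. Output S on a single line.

Answer: cabd$

Derivation:
LF mapping: 4 3 1 0 2
Walk LF starting at row 3, prepending L[row]:
  step 1: row=3, L[3]='$', prepend. Next row=LF[3]=0
  step 2: row=0, L[0]='d', prepend. Next row=LF[0]=4
  step 3: row=4, L[4]='b', prepend. Next row=LF[4]=2
  step 4: row=2, L[2]='a', prepend. Next row=LF[2]=1
  step 5: row=1, L[1]='c', prepend. Next row=LF[1]=3
Reversed output: cabd$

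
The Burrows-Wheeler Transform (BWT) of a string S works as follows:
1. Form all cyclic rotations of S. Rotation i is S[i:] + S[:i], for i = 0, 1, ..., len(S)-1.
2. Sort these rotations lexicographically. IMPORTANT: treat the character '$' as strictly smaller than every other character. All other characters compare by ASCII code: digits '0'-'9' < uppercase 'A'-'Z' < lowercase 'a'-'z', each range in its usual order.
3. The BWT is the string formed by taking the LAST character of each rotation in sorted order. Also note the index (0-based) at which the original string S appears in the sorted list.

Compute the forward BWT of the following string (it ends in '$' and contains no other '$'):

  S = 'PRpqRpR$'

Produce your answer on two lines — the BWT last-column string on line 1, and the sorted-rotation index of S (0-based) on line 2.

Answer: R$pqPRRp
1

Derivation:
All 8 rotations (rotation i = S[i:]+S[:i]):
  rot[0] = PRpqRpR$
  rot[1] = RpqRpR$P
  rot[2] = pqRpR$PR
  rot[3] = qRpR$PRp
  rot[4] = RpR$PRpq
  rot[5] = pR$PRpqR
  rot[6] = R$PRpqRp
  rot[7] = $PRpqRpR
Sorted (with $ < everything):
  sorted[0] = $PRpqRpR  (last char: 'R')
  sorted[1] = PRpqRpR$  (last char: '$')
  sorted[2] = R$PRpqRp  (last char: 'p')
  sorted[3] = RpR$PRpq  (last char: 'q')
  sorted[4] = RpqRpR$P  (last char: 'P')
  sorted[5] = pR$PRpqR  (last char: 'R')
  sorted[6] = pqRpR$PR  (last char: 'R')
  sorted[7] = qRpR$PRp  (last char: 'p')
Last column: R$pqPRRp
Original string S is at sorted index 1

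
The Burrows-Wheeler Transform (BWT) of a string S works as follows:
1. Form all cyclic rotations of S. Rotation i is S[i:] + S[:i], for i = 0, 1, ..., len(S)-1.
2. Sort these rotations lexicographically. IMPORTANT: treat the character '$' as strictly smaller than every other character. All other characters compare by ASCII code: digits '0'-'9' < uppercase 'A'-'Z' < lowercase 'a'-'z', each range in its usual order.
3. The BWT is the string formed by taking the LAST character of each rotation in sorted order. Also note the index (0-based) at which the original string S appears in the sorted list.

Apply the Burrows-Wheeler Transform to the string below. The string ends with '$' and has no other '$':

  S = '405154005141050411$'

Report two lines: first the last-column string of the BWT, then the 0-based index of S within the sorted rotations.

All 19 rotations (rotation i = S[i:]+S[:i]):
  rot[0] = 405154005141050411$
  rot[1] = 05154005141050411$4
  rot[2] = 5154005141050411$40
  rot[3] = 154005141050411$405
  rot[4] = 54005141050411$4051
  rot[5] = 4005141050411$40515
  rot[6] = 005141050411$405154
  rot[7] = 05141050411$4051540
  rot[8] = 5141050411$40515400
  rot[9] = 141050411$405154005
  rot[10] = 41050411$4051540051
  rot[11] = 1050411$40515400514
  rot[12] = 050411$405154005141
  rot[13] = 50411$4051540051410
  rot[14] = 0411$40515400514105
  rot[15] = 411$405154005141050
  rot[16] = 11$4051540051410504
  rot[17] = 1$40515400514105041
  rot[18] = $405154005141050411
Sorted (with $ < everything):
  sorted[0] = $405154005141050411  (last char: '1')
  sorted[1] = 005141050411$405154  (last char: '4')
  sorted[2] = 0411$40515400514105  (last char: '5')
  sorted[3] = 050411$405154005141  (last char: '1')
  sorted[4] = 05141050411$4051540  (last char: '0')
  sorted[5] = 05154005141050411$4  (last char: '4')
  sorted[6] = 1$40515400514105041  (last char: '1')
  sorted[7] = 1050411$40515400514  (last char: '4')
  sorted[8] = 11$4051540051410504  (last char: '4')
  sorted[9] = 141050411$405154005  (last char: '5')
  sorted[10] = 154005141050411$405  (last char: '5')
  sorted[11] = 4005141050411$40515  (last char: '5')
  sorted[12] = 405154005141050411$  (last char: '$')
  sorted[13] = 41050411$4051540051  (last char: '1')
  sorted[14] = 411$405154005141050  (last char: '0')
  sorted[15] = 50411$4051540051410  (last char: '0')
  sorted[16] = 5141050411$40515400  (last char: '0')
  sorted[17] = 5154005141050411$40  (last char: '0')
  sorted[18] = 54005141050411$4051  (last char: '1')
Last column: 145104144555$100001
Original string S is at sorted index 12

Answer: 145104144555$100001
12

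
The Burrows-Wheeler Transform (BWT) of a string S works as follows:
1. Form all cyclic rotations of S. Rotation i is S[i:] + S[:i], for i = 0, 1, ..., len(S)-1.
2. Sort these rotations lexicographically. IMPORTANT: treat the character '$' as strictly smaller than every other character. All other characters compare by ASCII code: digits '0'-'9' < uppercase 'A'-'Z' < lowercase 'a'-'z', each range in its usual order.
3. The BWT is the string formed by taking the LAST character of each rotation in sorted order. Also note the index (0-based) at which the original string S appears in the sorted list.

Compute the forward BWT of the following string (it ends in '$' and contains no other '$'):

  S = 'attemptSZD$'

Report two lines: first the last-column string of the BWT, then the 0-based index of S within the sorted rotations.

All 11 rotations (rotation i = S[i:]+S[:i]):
  rot[0] = attemptSZD$
  rot[1] = ttemptSZD$a
  rot[2] = temptSZD$at
  rot[3] = emptSZD$att
  rot[4] = mptSZD$atte
  rot[5] = ptSZD$attem
  rot[6] = tSZD$attemp
  rot[7] = SZD$attempt
  rot[8] = ZD$attemptS
  rot[9] = D$attemptSZ
  rot[10] = $attemptSZD
Sorted (with $ < everything):
  sorted[0] = $attemptSZD  (last char: 'D')
  sorted[1] = D$attemptSZ  (last char: 'Z')
  sorted[2] = SZD$attempt  (last char: 't')
  sorted[3] = ZD$attemptS  (last char: 'S')
  sorted[4] = attemptSZD$  (last char: '$')
  sorted[5] = emptSZD$att  (last char: 't')
  sorted[6] = mptSZD$atte  (last char: 'e')
  sorted[7] = ptSZD$attem  (last char: 'm')
  sorted[8] = tSZD$attemp  (last char: 'p')
  sorted[9] = temptSZD$at  (last char: 't')
  sorted[10] = ttemptSZD$a  (last char: 'a')
Last column: DZtS$tempta
Original string S is at sorted index 4

Answer: DZtS$tempta
4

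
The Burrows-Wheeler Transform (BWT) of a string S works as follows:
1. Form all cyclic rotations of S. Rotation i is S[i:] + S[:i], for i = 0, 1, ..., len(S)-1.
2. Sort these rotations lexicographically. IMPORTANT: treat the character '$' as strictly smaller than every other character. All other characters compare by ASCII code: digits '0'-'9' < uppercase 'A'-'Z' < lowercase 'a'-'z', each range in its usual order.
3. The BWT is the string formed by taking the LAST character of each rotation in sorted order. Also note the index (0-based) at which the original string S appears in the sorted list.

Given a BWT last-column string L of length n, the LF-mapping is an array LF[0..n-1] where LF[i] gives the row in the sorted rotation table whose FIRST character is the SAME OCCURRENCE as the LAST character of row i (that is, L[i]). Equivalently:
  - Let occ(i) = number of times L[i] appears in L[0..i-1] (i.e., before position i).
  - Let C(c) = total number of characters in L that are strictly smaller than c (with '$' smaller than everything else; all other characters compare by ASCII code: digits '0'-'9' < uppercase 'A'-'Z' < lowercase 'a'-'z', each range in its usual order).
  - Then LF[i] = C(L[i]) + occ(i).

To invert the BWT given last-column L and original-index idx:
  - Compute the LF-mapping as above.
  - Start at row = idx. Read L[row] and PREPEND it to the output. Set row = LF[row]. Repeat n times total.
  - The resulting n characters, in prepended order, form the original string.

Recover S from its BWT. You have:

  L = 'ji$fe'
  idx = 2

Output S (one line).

LF mapping: 4 3 0 2 1
Walk LF starting at row 2, prepending L[row]:
  step 1: row=2, L[2]='$', prepend. Next row=LF[2]=0
  step 2: row=0, L[0]='j', prepend. Next row=LF[0]=4
  step 3: row=4, L[4]='e', prepend. Next row=LF[4]=1
  step 4: row=1, L[1]='i', prepend. Next row=LF[1]=3
  step 5: row=3, L[3]='f', prepend. Next row=LF[3]=2
Reversed output: fiej$

Answer: fiej$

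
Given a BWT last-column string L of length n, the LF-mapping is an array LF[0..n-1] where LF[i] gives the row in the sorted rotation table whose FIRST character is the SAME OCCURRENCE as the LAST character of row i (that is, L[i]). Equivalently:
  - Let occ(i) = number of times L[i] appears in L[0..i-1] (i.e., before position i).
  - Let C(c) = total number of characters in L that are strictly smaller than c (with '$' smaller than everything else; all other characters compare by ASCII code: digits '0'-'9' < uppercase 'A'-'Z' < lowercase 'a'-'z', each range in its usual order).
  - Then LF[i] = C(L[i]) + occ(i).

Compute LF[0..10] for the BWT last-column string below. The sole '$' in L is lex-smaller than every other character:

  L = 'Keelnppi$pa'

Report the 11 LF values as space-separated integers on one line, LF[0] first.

Char counts: '$':1, 'K':1, 'a':1, 'e':2, 'i':1, 'l':1, 'n':1, 'p':3
C (first-col start): C('$')=0, C('K')=1, C('a')=2, C('e')=3, C('i')=5, C('l')=6, C('n')=7, C('p')=8
L[0]='K': occ=0, LF[0]=C('K')+0=1+0=1
L[1]='e': occ=0, LF[1]=C('e')+0=3+0=3
L[2]='e': occ=1, LF[2]=C('e')+1=3+1=4
L[3]='l': occ=0, LF[3]=C('l')+0=6+0=6
L[4]='n': occ=0, LF[4]=C('n')+0=7+0=7
L[5]='p': occ=0, LF[5]=C('p')+0=8+0=8
L[6]='p': occ=1, LF[6]=C('p')+1=8+1=9
L[7]='i': occ=0, LF[7]=C('i')+0=5+0=5
L[8]='$': occ=0, LF[8]=C('$')+0=0+0=0
L[9]='p': occ=2, LF[9]=C('p')+2=8+2=10
L[10]='a': occ=0, LF[10]=C('a')+0=2+0=2

Answer: 1 3 4 6 7 8 9 5 0 10 2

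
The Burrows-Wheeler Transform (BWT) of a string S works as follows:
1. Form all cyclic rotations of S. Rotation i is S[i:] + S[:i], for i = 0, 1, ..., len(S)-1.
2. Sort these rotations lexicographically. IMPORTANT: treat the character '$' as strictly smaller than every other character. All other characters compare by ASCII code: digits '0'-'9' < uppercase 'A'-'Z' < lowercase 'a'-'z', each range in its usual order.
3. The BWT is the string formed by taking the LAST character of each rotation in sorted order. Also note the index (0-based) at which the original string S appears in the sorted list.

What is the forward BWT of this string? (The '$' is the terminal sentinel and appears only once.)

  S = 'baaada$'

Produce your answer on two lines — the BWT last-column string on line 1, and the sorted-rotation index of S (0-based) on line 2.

Answer: adbaa$a
5

Derivation:
All 7 rotations (rotation i = S[i:]+S[:i]):
  rot[0] = baaada$
  rot[1] = aaada$b
  rot[2] = aada$ba
  rot[3] = ada$baa
  rot[4] = da$baaa
  rot[5] = a$baaad
  rot[6] = $baaada
Sorted (with $ < everything):
  sorted[0] = $baaada  (last char: 'a')
  sorted[1] = a$baaad  (last char: 'd')
  sorted[2] = aaada$b  (last char: 'b')
  sorted[3] = aada$ba  (last char: 'a')
  sorted[4] = ada$baa  (last char: 'a')
  sorted[5] = baaada$  (last char: '$')
  sorted[6] = da$baaa  (last char: 'a')
Last column: adbaa$a
Original string S is at sorted index 5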